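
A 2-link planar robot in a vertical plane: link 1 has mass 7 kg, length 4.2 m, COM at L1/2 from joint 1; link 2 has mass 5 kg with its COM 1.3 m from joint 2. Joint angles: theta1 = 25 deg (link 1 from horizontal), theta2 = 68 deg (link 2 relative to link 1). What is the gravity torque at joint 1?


Horizontal distance from joint 1 to link-1 COM:
  x_c1 = (L1/2)*cos(t1) = 2.1 * 0.9063 = 1.9032 m
Horizontal distance from joint 1 to link-2 COM:
  x_c2 = L1*cos(t1) + Lc2*cos(t1+t2)
       = 4.2*0.9063 + 1.3*-0.0523 = 3.7385 m
tau1 = m1*g*x_c1 + m2*g*x_c2
     = 7*9.81*1.9032 + 5*9.81*3.7385
     = 130.6959 + 183.3713
     = 314.0672 Nm


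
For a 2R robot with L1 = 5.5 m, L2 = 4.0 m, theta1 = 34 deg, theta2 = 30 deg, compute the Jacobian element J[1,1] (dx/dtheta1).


J[1,1] = -L1*sin(t1) - L2*sin(t1+t2)
= -5.5*sin(34) - 4.0*sin(64)
= -6.6707


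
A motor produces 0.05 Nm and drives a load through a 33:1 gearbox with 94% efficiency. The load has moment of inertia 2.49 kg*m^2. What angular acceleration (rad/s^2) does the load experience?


tau_out = tau_motor * N * eta
= 0.05 * 33 * 0.94 = 1.551 Nm
alpha = tau_out / I = 1.551 / 2.49
= 0.6229 rad/s^2


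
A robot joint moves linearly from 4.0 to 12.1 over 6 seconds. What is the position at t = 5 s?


s = t/T = 5/6 = 0.8333
p(t) = p0 + (pf-p0)*s
= 4.0 + (12.1 - 4.0) * 0.8333
= 10.75


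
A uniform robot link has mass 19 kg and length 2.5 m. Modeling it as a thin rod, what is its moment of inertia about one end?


I = (1/3) * m * L^2
= (1/3) * 19 * 2.5^2
= 0.333333 * 19 * 6.25
= 39.5833 kg*m^2


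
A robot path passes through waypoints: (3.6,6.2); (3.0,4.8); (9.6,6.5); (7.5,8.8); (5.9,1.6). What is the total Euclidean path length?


Segment lengths:
  seg1 = sqrt((-0.6)^2 + (-1.4)^2) = 1.5232
  seg2 = sqrt((6.6)^2 + (1.7)^2) = 6.8154
  seg3 = sqrt((-2.1)^2 + (2.3)^2) = 3.1145
  seg4 = sqrt((-1.6)^2 + (-7.2)^2) = 7.3756
Total = 18.8287


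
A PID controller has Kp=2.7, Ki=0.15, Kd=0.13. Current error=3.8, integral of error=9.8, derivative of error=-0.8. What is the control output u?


u = Kp*e + Ki*int(e) + Kd*de/dt
= 2.7*3.8 + 0.15*9.8 + 0.13*(-0.8)
= 10.26 + 1.47 + -0.104
= 11.626


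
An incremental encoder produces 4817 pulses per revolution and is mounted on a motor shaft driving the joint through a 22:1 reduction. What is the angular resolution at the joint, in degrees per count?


counts per rev = 4817
effective counts at joint = 4817 * 22 = 105974
resolution = 360 / 105974
= 0.0034 deg/count


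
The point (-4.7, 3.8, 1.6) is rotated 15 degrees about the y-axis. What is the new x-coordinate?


Rotation about y-axis: x' = x*cos(theta) + z*sin(theta)
= -4.7 * 0.9659 + 1.6 * 0.2588
= -4.1257


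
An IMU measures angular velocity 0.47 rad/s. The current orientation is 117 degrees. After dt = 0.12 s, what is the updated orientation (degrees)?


delta_theta = w * dt = 0.47 * 0.12 = 0.0564 rad
= 3.2315 deg
theta_new = 117 + 3.2315 = 120.2315 deg


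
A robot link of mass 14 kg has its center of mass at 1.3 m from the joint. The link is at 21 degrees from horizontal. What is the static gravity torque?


tau = m*g*L*cos(angle)
= 14 * 9.81 * 1.3 * cos(21 deg)
= 14 * 9.81 * 1.3 * 0.9336
= 166.6833 Nm


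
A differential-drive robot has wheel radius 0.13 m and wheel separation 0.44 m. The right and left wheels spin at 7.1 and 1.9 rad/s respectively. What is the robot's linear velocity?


vR = r*wR = 0.13*7.1 = 0.923 m/s
vL = r*wL = 0.13*1.9 = 0.247 m/s
v = (vR+vL)/2 = 0.585 m/s
omega = (vR-vL)/L = 1.5364 rad/s
linear velocity = 0.585 m/s


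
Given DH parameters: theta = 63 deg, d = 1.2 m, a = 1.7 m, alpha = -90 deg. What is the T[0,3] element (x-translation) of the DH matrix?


T[0,3] = a * cos(theta)
= 1.7 * cos(63 deg)
= 1.7 * 0.454
= 0.7718


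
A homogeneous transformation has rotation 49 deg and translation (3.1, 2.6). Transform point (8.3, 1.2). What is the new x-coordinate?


x' = cos(theta)*px - sin(theta)*py + tx
= 0.6561*8.3 - 0.7547*1.2 + 3.1
= 7.6396


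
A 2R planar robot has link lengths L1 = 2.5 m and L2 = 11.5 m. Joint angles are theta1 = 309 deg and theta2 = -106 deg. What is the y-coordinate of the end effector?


Convert angles to radians: theta1 = 5.3931, theta2 = -1.85
y = L1*sin(theta1) + L2*sin(theta1+theta2)
y = -1.9429 + -4.4934
y = -6.4363


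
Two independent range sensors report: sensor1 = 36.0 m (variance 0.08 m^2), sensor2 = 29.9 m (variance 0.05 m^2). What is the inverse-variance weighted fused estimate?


w1 = (1/var1) / (1/var1 + 1/var2)
   = 12.5 / (12.5 + 20.0) = 0.3846
w2 = 1 - w1 = 0.6154
fused = w1*s1 + w2*s2 = 13.8462 + 18.4
= 32.2462 m


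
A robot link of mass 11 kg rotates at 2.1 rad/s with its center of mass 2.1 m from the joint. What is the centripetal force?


F = m * omega^2 * r
= 11 * 2.1^2 * 2.1
= 11 * 4.41 * 2.1
= 101.871 N


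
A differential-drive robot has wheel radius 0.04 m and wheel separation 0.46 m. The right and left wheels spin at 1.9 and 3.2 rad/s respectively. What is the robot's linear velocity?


vR = r*wR = 0.04*1.9 = 0.076 m/s
vL = r*wL = 0.04*3.2 = 0.128 m/s
v = (vR+vL)/2 = 0.102 m/s
omega = (vR-vL)/L = -0.113 rad/s
linear velocity = 0.102 m/s


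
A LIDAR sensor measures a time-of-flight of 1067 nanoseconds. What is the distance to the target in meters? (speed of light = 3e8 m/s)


tof = 1067 ns = 1.067e-06 s
dist = c * tof / 2
= 3e8 * 1.067e-06 / 2
= 160.05 m


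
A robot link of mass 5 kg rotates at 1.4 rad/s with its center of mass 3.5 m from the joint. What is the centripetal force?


F = m * omega^2 * r
= 5 * 1.4^2 * 3.5
= 5 * 1.96 * 3.5
= 34.3 N


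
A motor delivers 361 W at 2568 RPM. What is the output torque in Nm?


omega = 2568 * 2*pi/60 = 268.9203 rad/s
tau = P / omega = 361 / 268.9203
= 1.3424 Nm


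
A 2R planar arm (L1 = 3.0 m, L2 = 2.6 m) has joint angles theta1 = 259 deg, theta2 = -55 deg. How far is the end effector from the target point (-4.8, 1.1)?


End effector via forward kinematics:
x = L1*cos(t1) + L2*cos(t1+t2) = -2.9476
y = L1*sin(t1) + L2*sin(t1+t2) = -4.0024
Distance to target:
d = sqrt((-4.8 - -2.9476)^2 + (1.1 - -4.0024)^2)
= sqrt(3.4312 + 26.0345)
= 5.4282 m


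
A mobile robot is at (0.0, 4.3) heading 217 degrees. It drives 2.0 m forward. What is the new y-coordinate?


y_new = y0 + d*sin(theta)
= 4.3 + 2.0*sin(217)
= 4.3 + -1.2036
= 3.0964


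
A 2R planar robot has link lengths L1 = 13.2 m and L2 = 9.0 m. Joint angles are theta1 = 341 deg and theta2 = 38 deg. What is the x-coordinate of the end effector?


Convert angles to radians: theta1 = 5.9516, theta2 = 0.6632
x = L1*cos(theta1) + L2*cos(theta1+theta2)
x = 12.4808 + 8.5097
x = 20.9905


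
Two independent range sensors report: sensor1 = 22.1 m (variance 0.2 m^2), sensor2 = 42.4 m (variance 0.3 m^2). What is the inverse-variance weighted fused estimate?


w1 = (1/var1) / (1/var1 + 1/var2)
   = 5.0 / (5.0 + 3.3333) = 0.6
w2 = 1 - w1 = 0.4
fused = w1*s1 + w2*s2 = 13.26 + 16.96
= 30.22 m


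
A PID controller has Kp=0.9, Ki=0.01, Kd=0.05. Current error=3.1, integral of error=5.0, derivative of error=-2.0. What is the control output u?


u = Kp*e + Ki*int(e) + Kd*de/dt
= 0.9*3.1 + 0.01*5.0 + 0.05*(-2.0)
= 2.79 + 0.05 + -0.1
= 2.74


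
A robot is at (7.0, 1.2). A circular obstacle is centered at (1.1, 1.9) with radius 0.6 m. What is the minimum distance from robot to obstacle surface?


center_dist = sqrt((7.0-1.1)^2 + (1.2-1.9)^2)
= sqrt(34.81 + 0.49)
= 5.9414
min_dist = center_dist - radius = 5.9414 - 0.6 = 5.3414 m


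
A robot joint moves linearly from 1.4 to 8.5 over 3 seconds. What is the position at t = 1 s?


s = t/T = 1/3 = 0.3333
p(t) = p0 + (pf-p0)*s
= 1.4 + (8.5 - 1.4) * 0.3333
= 3.7667


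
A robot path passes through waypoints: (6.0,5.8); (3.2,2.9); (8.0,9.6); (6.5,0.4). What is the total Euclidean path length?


Segment lengths:
  seg1 = sqrt((-2.8)^2 + (-2.9)^2) = 4.0311
  seg2 = sqrt((4.8)^2 + (6.7)^2) = 8.242
  seg3 = sqrt((-1.5)^2 + (-9.2)^2) = 9.3215
Total = 21.5946


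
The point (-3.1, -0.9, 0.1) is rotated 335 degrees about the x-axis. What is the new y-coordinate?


Rotation about x-axis: y' = y*cos(theta) - z*sin(theta)
= -0.9 * 0.9063 - 0.1 * -0.4226
= -0.7734


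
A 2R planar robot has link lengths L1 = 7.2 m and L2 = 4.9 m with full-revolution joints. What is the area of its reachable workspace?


r_max = L1 + L2 = 12.1 m
r_min = |L1 - L2| = 2.3 m
Area = pi*(r_max^2 - r_min^2)
= pi*(146.41 - 5.29)
= pi * 141.12
= 443.3416 m^2


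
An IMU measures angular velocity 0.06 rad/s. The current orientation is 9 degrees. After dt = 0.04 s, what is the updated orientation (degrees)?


delta_theta = w * dt = 0.06 * 0.04 = 0.0024 rad
= 0.1375 deg
theta_new = 9 + 0.1375 = 9.1375 deg


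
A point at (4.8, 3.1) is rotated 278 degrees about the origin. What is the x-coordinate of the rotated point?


x' = x*cos(theta) - y*sin(theta)
cos(278 deg) = 0.1392, sin(278 deg) = -0.9903
x' = 4.8 * 0.1392 - 3.1 * -0.9903
= 0.668 - -3.0698
= 3.7379


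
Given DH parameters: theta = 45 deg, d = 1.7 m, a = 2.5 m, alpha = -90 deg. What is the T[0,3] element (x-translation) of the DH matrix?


T[0,3] = a * cos(theta)
= 2.5 * cos(45 deg)
= 2.5 * 0.7071
= 1.7678


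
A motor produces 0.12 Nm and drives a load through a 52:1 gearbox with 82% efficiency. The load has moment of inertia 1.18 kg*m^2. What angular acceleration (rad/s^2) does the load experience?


tau_out = tau_motor * N * eta
= 0.12 * 52 * 0.82 = 5.1168 Nm
alpha = tau_out / I = 5.1168 / 1.18
= 4.3363 rad/s^2


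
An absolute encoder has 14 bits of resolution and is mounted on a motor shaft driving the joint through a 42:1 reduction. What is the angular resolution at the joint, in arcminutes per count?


counts = 2^14 = 16384
effective counts at joint = 16384 * 42 = 688128
resolution = 360*60 / 688128
= 0.0314 arcmin/count


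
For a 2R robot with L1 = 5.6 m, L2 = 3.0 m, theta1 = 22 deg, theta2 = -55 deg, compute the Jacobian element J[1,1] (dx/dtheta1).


J[1,1] = -L1*sin(t1) - L2*sin(t1+t2)
= -5.6*sin(22) - 3.0*sin(-33)
= -0.4639


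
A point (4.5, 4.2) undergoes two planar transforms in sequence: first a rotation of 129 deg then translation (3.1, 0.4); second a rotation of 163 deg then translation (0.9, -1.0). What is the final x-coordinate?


After transform 1:
x1 = cos(129)*4.5 - sin(129)*4.2 + 3.1 = -2.996
y1 = sin(129)*4.5 + cos(129)*4.2 + 0.4 = 1.254
After transform 2:
x2 = cos(163)*-2.996 - sin(163)*1.254 + 0.9
= 3.3984


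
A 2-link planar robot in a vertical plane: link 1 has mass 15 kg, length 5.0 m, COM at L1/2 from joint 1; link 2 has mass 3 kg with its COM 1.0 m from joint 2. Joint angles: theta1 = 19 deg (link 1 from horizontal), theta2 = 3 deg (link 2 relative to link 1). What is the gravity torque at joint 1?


Horizontal distance from joint 1 to link-1 COM:
  x_c1 = (L1/2)*cos(t1) = 2.5 * 0.9455 = 2.3638 m
Horizontal distance from joint 1 to link-2 COM:
  x_c2 = L1*cos(t1) + Lc2*cos(t1+t2)
       = 5.0*0.9455 + 1.0*0.9272 = 5.6548 m
tau1 = m1*g*x_c1 + m2*g*x_c2
     = 15*9.81*2.3638 + 3*9.81*5.6548
     = 347.8326 + 166.4201
     = 514.2527 Nm


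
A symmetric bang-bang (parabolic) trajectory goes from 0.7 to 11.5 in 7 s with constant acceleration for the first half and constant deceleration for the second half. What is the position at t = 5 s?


Symmetric rest-to-rest: each phase covers (pf-p0)/2 in time T/2. 0.5*a*(T/2)^2 = (pf-p0)/2 => a = 4*(pf-p0)/T^2
a = 4*(11.5-0.7)/7^2 = 0.8816
t = 5 is in the deceleration phase (t > T/2).
p = pf - 0.5*a*(T-t)^2 = 11.5 - 0.5*0.8816*2^2
= 9.7367


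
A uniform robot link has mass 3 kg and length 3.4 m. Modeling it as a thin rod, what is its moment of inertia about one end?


I = (1/3) * m * L^2
= (1/3) * 3 * 3.4^2
= 0.333333 * 3 * 11.56
= 11.56 kg*m^2


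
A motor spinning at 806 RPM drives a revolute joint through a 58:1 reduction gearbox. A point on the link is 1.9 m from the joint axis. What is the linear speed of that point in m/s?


omega_motor = 806 * 2*pi/60 = 84.4041 rad/s
omega_joint = omega_motor / 58 = 1.4552 rad/s
v = omega_joint * r = 1.4552 * 1.9
= 2.765 m/s


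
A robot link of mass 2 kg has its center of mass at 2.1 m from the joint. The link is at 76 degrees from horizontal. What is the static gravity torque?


tau = m*g*L*cos(angle)
= 2 * 9.81 * 2.1 * cos(76 deg)
= 2 * 9.81 * 2.1 * 0.2419
= 9.9677 Nm


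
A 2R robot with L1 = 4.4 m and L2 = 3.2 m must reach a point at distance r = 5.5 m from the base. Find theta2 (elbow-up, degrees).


cos(theta2) = (r^2 - L1^2 - L2^2) / (2*L1*L2)
cos(theta2) = (30.25 - 19.36 - 10.24) / 28.16
cos(theta2) = 0.023082
theta2 = 88.6774 degrees


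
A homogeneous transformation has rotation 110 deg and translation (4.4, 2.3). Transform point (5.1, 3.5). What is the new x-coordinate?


x' = cos(theta)*px - sin(theta)*py + tx
= -0.342*5.1 - 0.9397*3.5 + 4.4
= -0.6332


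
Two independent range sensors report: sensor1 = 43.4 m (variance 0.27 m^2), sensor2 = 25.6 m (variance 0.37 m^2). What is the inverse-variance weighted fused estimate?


w1 = (1/var1) / (1/var1 + 1/var2)
   = 3.7037 / (3.7037 + 2.7027) = 0.5781
w2 = 1 - w1 = 0.4219
fused = w1*s1 + w2*s2 = 25.0906 + 10.8
= 35.8906 m


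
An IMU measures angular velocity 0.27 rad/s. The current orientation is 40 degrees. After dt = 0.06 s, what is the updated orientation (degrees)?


delta_theta = w * dt = 0.27 * 0.06 = 0.0162 rad
= 0.9282 deg
theta_new = 40 + 0.9282 = 40.9282 deg


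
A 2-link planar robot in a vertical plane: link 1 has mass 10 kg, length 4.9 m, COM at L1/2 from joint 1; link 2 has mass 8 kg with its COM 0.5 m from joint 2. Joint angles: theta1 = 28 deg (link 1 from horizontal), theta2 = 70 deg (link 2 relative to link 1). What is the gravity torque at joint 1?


Horizontal distance from joint 1 to link-1 COM:
  x_c1 = (L1/2)*cos(t1) = 2.45 * 0.8829 = 2.1632 m
Horizontal distance from joint 1 to link-2 COM:
  x_c2 = L1*cos(t1) + Lc2*cos(t1+t2)
       = 4.9*0.8829 + 0.5*-0.1392 = 4.2569 m
tau1 = m1*g*x_c1 + m2*g*x_c2
     = 10*9.81*2.1632 + 8*9.81*4.2569
     = 212.212 + 334.0781
     = 546.2901 Nm


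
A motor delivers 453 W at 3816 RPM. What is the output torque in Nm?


omega = 3816 * 2*pi/60 = 399.6106 rad/s
tau = P / omega = 453 / 399.6106
= 1.1336 Nm


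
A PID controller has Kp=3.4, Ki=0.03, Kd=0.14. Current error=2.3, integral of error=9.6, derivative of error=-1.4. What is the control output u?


u = Kp*e + Ki*int(e) + Kd*de/dt
= 3.4*2.3 + 0.03*9.6 + 0.14*(-1.4)
= 7.82 + 0.288 + -0.196
= 7.912


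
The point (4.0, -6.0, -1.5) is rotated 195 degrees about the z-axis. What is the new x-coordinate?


Rotation about z-axis: x' = x*cos(theta) - y*sin(theta)
= 4.0 * -0.9659 - -6.0 * -0.2588
= -5.4166


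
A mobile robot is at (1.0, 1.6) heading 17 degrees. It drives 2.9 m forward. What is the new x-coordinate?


x_new = x0 + d*cos(theta)
= 1.0 + 2.9*cos(17)
= 1.0 + 2.7733
= 3.7733


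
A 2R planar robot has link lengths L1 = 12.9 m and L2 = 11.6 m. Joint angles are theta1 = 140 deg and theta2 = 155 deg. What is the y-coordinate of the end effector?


Convert angles to radians: theta1 = 2.4435, theta2 = 2.7053
y = L1*sin(theta1) + L2*sin(theta1+theta2)
y = 8.292 + -10.5132
y = -2.2212


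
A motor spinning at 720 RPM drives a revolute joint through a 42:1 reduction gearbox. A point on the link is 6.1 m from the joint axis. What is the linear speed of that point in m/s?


omega_motor = 720 * 2*pi/60 = 75.3982 rad/s
omega_joint = omega_motor / 42 = 1.7952 rad/s
v = omega_joint * r = 1.7952 * 6.1
= 10.9507 m/s


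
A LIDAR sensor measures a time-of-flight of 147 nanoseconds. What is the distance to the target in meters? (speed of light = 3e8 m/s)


tof = 147 ns = 1.47e-07 s
dist = c * tof / 2
= 3e8 * 1.47e-07 / 2
= 22.05 m


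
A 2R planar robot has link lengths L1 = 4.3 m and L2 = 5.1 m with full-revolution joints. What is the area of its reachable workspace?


r_max = L1 + L2 = 9.4 m
r_min = |L1 - L2| = 0.8 m
Area = pi*(r_max^2 - r_min^2)
= pi*(88.36 - 0.64)
= pi * 87.72
= 275.5805 m^2


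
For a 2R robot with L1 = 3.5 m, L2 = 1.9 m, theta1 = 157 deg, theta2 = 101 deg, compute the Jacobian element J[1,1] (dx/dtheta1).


J[1,1] = -L1*sin(t1) - L2*sin(t1+t2)
= -3.5*sin(157) - 1.9*sin(258)
= 0.4909


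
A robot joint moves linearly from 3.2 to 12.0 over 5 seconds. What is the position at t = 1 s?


s = t/T = 1/5 = 0.2
p(t) = p0 + (pf-p0)*s
= 3.2 + (12.0 - 3.2) * 0.2
= 4.96


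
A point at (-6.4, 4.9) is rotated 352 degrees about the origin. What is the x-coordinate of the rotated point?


x' = x*cos(theta) - y*sin(theta)
cos(352 deg) = 0.9903, sin(352 deg) = -0.1392
x' = -6.4 * 0.9903 - 4.9 * -0.1392
= -6.3377 - -0.6819
= -5.6558


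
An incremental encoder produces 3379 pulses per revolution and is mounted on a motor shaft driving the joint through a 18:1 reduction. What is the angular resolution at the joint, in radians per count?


counts per rev = 3379
effective counts at joint = 3379 * 18 = 60822
resolution = 2*pi / 60822
= 1.0330e-04 rad/count


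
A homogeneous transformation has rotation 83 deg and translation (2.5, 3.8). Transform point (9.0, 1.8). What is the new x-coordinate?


x' = cos(theta)*px - sin(theta)*py + tx
= 0.1219*9.0 - 0.9925*1.8 + 2.5
= 1.8102


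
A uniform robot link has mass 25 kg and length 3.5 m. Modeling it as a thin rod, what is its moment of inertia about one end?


I = (1/3) * m * L^2
= (1/3) * 25 * 3.5^2
= 0.333333 * 25 * 12.25
= 102.0833 kg*m^2


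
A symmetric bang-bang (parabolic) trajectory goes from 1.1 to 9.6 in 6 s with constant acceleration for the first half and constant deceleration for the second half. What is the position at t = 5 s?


Symmetric rest-to-rest: each phase covers (pf-p0)/2 in time T/2. 0.5*a*(T/2)^2 = (pf-p0)/2 => a = 4*(pf-p0)/T^2
a = 4*(9.6-1.1)/6^2 = 0.9444
t = 5 is in the deceleration phase (t > T/2).
p = pf - 0.5*a*(T-t)^2 = 9.6 - 0.5*0.9444*1^2
= 9.1278


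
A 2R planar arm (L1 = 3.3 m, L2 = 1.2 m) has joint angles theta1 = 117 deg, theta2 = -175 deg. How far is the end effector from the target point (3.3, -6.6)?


End effector via forward kinematics:
x = L1*cos(t1) + L2*cos(t1+t2) = -0.8623
y = L1*sin(t1) + L2*sin(t1+t2) = 1.9227
Distance to target:
d = sqrt((3.3 - -0.8623)^2 + (-6.6 - 1.9227)^2)
= sqrt(17.3245 + 72.6358)
= 9.4847 m


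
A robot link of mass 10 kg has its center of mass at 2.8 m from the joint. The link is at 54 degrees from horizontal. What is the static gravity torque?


tau = m*g*L*cos(angle)
= 10 * 9.81 * 2.8 * cos(54 deg)
= 10 * 9.81 * 2.8 * 0.5878
= 161.4529 Nm


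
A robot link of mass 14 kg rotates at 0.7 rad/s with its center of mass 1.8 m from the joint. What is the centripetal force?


F = m * omega^2 * r
= 14 * 0.7^2 * 1.8
= 14 * 0.49 * 1.8
= 12.348 N


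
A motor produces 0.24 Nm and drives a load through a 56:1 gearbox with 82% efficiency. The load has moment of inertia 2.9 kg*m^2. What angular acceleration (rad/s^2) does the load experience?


tau_out = tau_motor * N * eta
= 0.24 * 56 * 0.82 = 11.0208 Nm
alpha = tau_out / I = 11.0208 / 2.9
= 3.8003 rad/s^2


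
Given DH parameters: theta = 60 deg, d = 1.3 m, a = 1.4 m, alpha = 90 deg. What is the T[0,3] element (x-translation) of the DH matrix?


T[0,3] = a * cos(theta)
= 1.4 * cos(60 deg)
= 1.4 * 0.5
= 0.7


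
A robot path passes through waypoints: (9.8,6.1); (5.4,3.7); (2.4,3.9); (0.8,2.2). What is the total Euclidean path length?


Segment lengths:
  seg1 = sqrt((-4.4)^2 + (-2.4)^2) = 5.012
  seg2 = sqrt((-3.0)^2 + (0.2)^2) = 3.0067
  seg3 = sqrt((-1.6)^2 + (-1.7)^2) = 2.3345
Total = 10.3532


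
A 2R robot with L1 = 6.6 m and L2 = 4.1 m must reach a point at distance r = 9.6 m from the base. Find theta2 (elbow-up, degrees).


cos(theta2) = (r^2 - L1^2 - L2^2) / (2*L1*L2)
cos(theta2) = (92.16 - 43.56 - 16.81) / 54.12
cos(theta2) = 0.587398
theta2 = 54.0274 degrees


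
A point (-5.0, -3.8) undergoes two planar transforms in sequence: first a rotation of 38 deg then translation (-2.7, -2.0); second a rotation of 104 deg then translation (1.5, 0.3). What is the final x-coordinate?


After transform 1:
x1 = cos(38)*-5.0 - sin(38)*-3.8 + -2.7 = -4.3005
y1 = sin(38)*-5.0 + cos(38)*-3.8 + -2.0 = -8.0727
After transform 2:
x2 = cos(104)*-4.3005 - sin(104)*-8.0727 + 1.5
= 10.3733


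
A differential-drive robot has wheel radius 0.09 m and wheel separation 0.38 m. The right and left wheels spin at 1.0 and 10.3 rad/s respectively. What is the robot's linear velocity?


vR = r*wR = 0.09*1.0 = 0.09 m/s
vL = r*wL = 0.09*10.3 = 0.927 m/s
v = (vR+vL)/2 = 0.5085 m/s
omega = (vR-vL)/L = -2.2026 rad/s
linear velocity = 0.5085 m/s


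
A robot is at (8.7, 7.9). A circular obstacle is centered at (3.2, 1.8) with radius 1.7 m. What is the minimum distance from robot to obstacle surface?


center_dist = sqrt((8.7-3.2)^2 + (7.9-1.8)^2)
= sqrt(30.25 + 37.21)
= 8.2134
min_dist = center_dist - radius = 8.2134 - 1.7 = 6.5134 m


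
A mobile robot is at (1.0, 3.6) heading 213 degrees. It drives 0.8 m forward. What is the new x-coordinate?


x_new = x0 + d*cos(theta)
= 1.0 + 0.8*cos(213)
= 1.0 + -0.6709
= 0.3291


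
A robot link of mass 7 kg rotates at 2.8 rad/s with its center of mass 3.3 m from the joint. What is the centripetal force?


F = m * omega^2 * r
= 7 * 2.8^2 * 3.3
= 7 * 7.84 * 3.3
= 181.104 N


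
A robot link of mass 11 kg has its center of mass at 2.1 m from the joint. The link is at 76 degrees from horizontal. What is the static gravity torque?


tau = m*g*L*cos(angle)
= 11 * 9.81 * 2.1 * cos(76 deg)
= 11 * 9.81 * 2.1 * 0.2419
= 54.8222 Nm


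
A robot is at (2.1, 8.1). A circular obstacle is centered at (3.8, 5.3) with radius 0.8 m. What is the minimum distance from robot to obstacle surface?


center_dist = sqrt((2.1-3.8)^2 + (8.1-5.3)^2)
= sqrt(2.89 + 7.84)
= 3.2757
min_dist = center_dist - radius = 3.2757 - 0.8 = 2.4757 m


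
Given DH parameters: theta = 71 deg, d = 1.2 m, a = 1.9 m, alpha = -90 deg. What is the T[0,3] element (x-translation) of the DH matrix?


T[0,3] = a * cos(theta)
= 1.9 * cos(71 deg)
= 1.9 * 0.3256
= 0.6186


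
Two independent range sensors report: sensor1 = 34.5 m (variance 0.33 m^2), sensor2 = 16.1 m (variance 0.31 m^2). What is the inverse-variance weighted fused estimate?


w1 = (1/var1) / (1/var1 + 1/var2)
   = 3.0303 / (3.0303 + 3.2258) = 0.4844
w2 = 1 - w1 = 0.5156
fused = w1*s1 + w2*s2 = 16.7109 + 8.3016
= 25.0125 m


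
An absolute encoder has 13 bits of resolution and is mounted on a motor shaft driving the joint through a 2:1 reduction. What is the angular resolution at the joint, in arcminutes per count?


counts = 2^13 = 8192
effective counts at joint = 8192 * 2 = 16384
resolution = 360*60 / 16384
= 1.3184 arcmin/count


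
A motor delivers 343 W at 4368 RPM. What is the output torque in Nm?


omega = 4368 * 2*pi/60 = 457.4159 rad/s
tau = P / omega = 343 / 457.4159
= 0.7499 Nm


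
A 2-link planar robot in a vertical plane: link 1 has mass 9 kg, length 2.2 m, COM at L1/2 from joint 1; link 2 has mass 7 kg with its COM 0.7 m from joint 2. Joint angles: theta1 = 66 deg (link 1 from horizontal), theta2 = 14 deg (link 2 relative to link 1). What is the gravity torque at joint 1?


Horizontal distance from joint 1 to link-1 COM:
  x_c1 = (L1/2)*cos(t1) = 1.1 * 0.4067 = 0.4474 m
Horizontal distance from joint 1 to link-2 COM:
  x_c2 = L1*cos(t1) + Lc2*cos(t1+t2)
       = 2.2*0.4067 + 0.7*0.1736 = 1.0164 m
tau1 = m1*g*x_c1 + m2*g*x_c2
     = 9*9.81*0.4474 + 7*9.81*1.0164
     = 39.5019 + 69.7944
     = 109.2963 Nm


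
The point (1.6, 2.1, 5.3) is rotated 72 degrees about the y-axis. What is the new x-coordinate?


Rotation about y-axis: x' = x*cos(theta) + z*sin(theta)
= 1.6 * 0.309 + 5.3 * 0.9511
= 5.535


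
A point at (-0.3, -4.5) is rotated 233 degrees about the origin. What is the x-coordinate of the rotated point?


x' = x*cos(theta) - y*sin(theta)
cos(233 deg) = -0.6018, sin(233 deg) = -0.7986
x' = -0.3 * -0.6018 - -4.5 * -0.7986
= 0.1805 - 3.5939
= -3.4133


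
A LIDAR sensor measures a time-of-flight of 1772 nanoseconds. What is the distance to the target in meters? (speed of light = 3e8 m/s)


tof = 1772 ns = 1.772e-06 s
dist = c * tof / 2
= 3e8 * 1.772e-06 / 2
= 265.8 m


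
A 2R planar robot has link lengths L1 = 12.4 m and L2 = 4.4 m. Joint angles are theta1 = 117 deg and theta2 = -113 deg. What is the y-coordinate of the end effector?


Convert angles to radians: theta1 = 2.042, theta2 = -1.9722
y = L1*sin(theta1) + L2*sin(theta1+theta2)
y = 11.0485 + 0.3069
y = 11.3554


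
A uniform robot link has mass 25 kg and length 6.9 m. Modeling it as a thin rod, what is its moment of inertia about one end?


I = (1/3) * m * L^2
= (1/3) * 25 * 6.9^2
= 0.333333 * 25 * 47.61
= 396.75 kg*m^2


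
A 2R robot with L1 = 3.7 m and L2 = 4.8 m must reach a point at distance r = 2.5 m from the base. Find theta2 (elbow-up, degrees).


cos(theta2) = (r^2 - L1^2 - L2^2) / (2*L1*L2)
cos(theta2) = (6.25 - 13.69 - 23.04) / 35.52
cos(theta2) = -0.858108
theta2 = 149.1048 degrees


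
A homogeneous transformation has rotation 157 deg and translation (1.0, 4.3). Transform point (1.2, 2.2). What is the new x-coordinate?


x' = cos(theta)*px - sin(theta)*py + tx
= -0.9205*1.2 - 0.3907*2.2 + 1.0
= -0.9642


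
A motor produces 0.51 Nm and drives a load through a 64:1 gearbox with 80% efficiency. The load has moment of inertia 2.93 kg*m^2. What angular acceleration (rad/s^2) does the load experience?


tau_out = tau_motor * N * eta
= 0.51 * 64 * 0.8 = 26.112 Nm
alpha = tau_out / I = 26.112 / 2.93
= 8.9119 rad/s^2


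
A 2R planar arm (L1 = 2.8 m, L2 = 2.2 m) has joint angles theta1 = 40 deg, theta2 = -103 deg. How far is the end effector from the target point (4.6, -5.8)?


End effector via forward kinematics:
x = L1*cos(t1) + L2*cos(t1+t2) = 3.1437
y = L1*sin(t1) + L2*sin(t1+t2) = -0.1604
Distance to target:
d = sqrt((4.6 - 3.1437)^2 + (-5.8 - -0.1604)^2)
= sqrt(2.1208 + 31.805)
= 5.8246 m


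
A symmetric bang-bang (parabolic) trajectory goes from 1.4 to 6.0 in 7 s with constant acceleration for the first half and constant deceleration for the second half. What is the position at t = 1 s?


Symmetric rest-to-rest: each phase covers (pf-p0)/2 in time T/2. 0.5*a*(T/2)^2 = (pf-p0)/2 => a = 4*(pf-p0)/T^2
a = 4*(6.0-1.4)/7^2 = 0.3755
t = 1 is in the acceleration phase (t <= T/2).
p = p0 + 0.5*a*t^2 = 1.4 + 0.5*0.3755*1^2
= 1.5878


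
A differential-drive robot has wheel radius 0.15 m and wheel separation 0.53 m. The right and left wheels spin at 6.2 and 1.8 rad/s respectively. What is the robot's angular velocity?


vR = r*wR = 0.15*6.2 = 0.93 m/s
vL = r*wL = 0.15*1.8 = 0.27 m/s
v = (vR+vL)/2 = 0.6 m/s
omega = (vR-vL)/L = 1.2453 rad/s
angular velocity = 1.2453 rad/s


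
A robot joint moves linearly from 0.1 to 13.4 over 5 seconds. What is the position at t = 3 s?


s = t/T = 3/5 = 0.6
p(t) = p0 + (pf-p0)*s
= 0.1 + (13.4 - 0.1) * 0.6
= 8.08


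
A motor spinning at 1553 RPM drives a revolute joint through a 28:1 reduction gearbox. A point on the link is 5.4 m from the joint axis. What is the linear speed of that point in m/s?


omega_motor = 1553 * 2*pi/60 = 162.6298 rad/s
omega_joint = omega_motor / 28 = 5.8082 rad/s
v = omega_joint * r = 5.8082 * 5.4
= 31.3643 m/s


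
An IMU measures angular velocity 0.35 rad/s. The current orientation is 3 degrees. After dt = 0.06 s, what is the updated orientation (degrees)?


delta_theta = w * dt = 0.35 * 0.06 = 0.021 rad
= 1.2032 deg
theta_new = 3 + 1.2032 = 4.2032 deg


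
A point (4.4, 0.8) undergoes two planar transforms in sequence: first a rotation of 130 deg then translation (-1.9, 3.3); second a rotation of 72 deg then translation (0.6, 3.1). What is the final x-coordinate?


After transform 1:
x1 = cos(130)*4.4 - sin(130)*0.8 + -1.9 = -5.3411
y1 = sin(130)*4.4 + cos(130)*0.8 + 3.3 = 6.1564
After transform 2:
x2 = cos(72)*-5.3411 - sin(72)*6.1564 + 0.6
= -6.9055


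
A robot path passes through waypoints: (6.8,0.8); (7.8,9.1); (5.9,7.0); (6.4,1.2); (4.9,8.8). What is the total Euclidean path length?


Segment lengths:
  seg1 = sqrt((1.0)^2 + (8.3)^2) = 8.36
  seg2 = sqrt((-1.9)^2 + (-2.1)^2) = 2.832
  seg3 = sqrt((0.5)^2 + (-5.8)^2) = 5.8215
  seg4 = sqrt((-1.5)^2 + (7.6)^2) = 7.7466
Total = 24.7601


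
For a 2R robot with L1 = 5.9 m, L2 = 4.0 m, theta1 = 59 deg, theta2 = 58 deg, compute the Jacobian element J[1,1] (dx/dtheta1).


J[1,1] = -L1*sin(t1) - L2*sin(t1+t2)
= -5.9*sin(59) - 4.0*sin(117)
= -8.6213


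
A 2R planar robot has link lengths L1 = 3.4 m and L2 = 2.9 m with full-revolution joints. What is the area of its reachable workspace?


r_max = L1 + L2 = 6.3 m
r_min = |L1 - L2| = 0.5 m
Area = pi*(r_max^2 - r_min^2)
= pi*(39.69 - 0.25)
= pi * 39.44
= 123.9044 m^2


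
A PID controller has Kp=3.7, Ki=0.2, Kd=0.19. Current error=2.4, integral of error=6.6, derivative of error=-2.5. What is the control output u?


u = Kp*e + Ki*int(e) + Kd*de/dt
= 3.7*2.4 + 0.2*6.6 + 0.19*(-2.5)
= 8.88 + 1.32 + -0.475
= 9.725


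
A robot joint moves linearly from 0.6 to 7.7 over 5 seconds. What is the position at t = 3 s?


s = t/T = 3/5 = 0.6
p(t) = p0 + (pf-p0)*s
= 0.6 + (7.7 - 0.6) * 0.6
= 4.86


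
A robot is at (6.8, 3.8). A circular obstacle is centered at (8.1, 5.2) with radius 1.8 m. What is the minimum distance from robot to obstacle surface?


center_dist = sqrt((6.8-8.1)^2 + (3.8-5.2)^2)
= sqrt(1.69 + 1.96)
= 1.9105
min_dist = center_dist - radius = 1.9105 - 1.8 = 0.1105 m


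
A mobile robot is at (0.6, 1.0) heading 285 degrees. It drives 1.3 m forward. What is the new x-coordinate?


x_new = x0 + d*cos(theta)
= 0.6 + 1.3*cos(285)
= 0.6 + 0.3365
= 0.9365


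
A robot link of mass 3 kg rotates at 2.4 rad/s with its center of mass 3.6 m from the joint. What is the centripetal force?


F = m * omega^2 * r
= 3 * 2.4^2 * 3.6
= 3 * 5.76 * 3.6
= 62.208 N


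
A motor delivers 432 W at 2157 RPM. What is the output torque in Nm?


omega = 2157 * 2*pi/60 = 225.8805 rad/s
tau = P / omega = 432 / 225.8805
= 1.9125 Nm


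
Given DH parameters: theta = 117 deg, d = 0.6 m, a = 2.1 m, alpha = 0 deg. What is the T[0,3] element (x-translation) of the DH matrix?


T[0,3] = a * cos(theta)
= 2.1 * cos(117 deg)
= 2.1 * -0.454
= -0.9534


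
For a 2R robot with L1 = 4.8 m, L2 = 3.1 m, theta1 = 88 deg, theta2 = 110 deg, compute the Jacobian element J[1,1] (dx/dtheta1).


J[1,1] = -L1*sin(t1) - L2*sin(t1+t2)
= -4.8*sin(88) - 3.1*sin(198)
= -3.8391


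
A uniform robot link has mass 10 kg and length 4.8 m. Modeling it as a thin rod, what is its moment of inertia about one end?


I = (1/3) * m * L^2
= (1/3) * 10 * 4.8^2
= 0.333333 * 10 * 23.04
= 76.8 kg*m^2


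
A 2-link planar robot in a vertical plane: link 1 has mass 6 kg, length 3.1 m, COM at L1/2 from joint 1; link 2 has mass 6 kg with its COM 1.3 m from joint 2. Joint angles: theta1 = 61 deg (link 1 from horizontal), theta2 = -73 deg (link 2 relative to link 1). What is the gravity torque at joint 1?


Horizontal distance from joint 1 to link-1 COM:
  x_c1 = (L1/2)*cos(t1) = 1.55 * 0.4848 = 0.7515 m
Horizontal distance from joint 1 to link-2 COM:
  x_c2 = L1*cos(t1) + Lc2*cos(t1+t2)
       = 3.1*0.4848 + 1.3*0.9781 = 2.7745 m
tau1 = m1*g*x_c1 + m2*g*x_c2
     = 6*9.81*0.7515 + 6*9.81*2.7745
     = 44.2306 + 163.3072
     = 207.5378 Nm


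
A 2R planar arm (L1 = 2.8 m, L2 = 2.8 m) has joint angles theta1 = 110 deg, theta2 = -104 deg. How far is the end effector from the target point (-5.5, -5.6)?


End effector via forward kinematics:
x = L1*cos(t1) + L2*cos(t1+t2) = 1.827
y = L1*sin(t1) + L2*sin(t1+t2) = 2.9238
Distance to target:
d = sqrt((-5.5 - 1.827)^2 + (-5.6 - 2.9238)^2)
= sqrt(53.685 + 72.6555)
= 11.2401 m


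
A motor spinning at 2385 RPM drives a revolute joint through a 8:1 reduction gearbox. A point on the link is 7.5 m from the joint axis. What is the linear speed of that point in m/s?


omega_motor = 2385 * 2*pi/60 = 249.7566 rad/s
omega_joint = omega_motor / 8 = 31.2196 rad/s
v = omega_joint * r = 31.2196 * 7.5
= 234.1468 m/s


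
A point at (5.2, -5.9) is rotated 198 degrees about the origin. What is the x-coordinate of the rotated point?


x' = x*cos(theta) - y*sin(theta)
cos(198 deg) = -0.9511, sin(198 deg) = -0.309
x' = 5.2 * -0.9511 - -5.9 * -0.309
= -4.9455 - 1.8232
= -6.7687


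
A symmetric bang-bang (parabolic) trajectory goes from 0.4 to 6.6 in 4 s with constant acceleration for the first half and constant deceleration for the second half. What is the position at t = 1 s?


Symmetric rest-to-rest: each phase covers (pf-p0)/2 in time T/2. 0.5*a*(T/2)^2 = (pf-p0)/2 => a = 4*(pf-p0)/T^2
a = 4*(6.6-0.4)/4^2 = 1.55
t = 1 is in the acceleration phase (t <= T/2).
p = p0 + 0.5*a*t^2 = 0.4 + 0.5*1.55*1^2
= 1.175


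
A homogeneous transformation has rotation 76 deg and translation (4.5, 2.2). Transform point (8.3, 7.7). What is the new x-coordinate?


x' = cos(theta)*px - sin(theta)*py + tx
= 0.2419*8.3 - 0.9703*7.7 + 4.5
= -0.9633


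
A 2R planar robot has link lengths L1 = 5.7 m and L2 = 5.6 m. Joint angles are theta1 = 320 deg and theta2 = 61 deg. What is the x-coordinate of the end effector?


Convert angles to radians: theta1 = 5.5851, theta2 = 1.0647
x = L1*cos(theta1) + L2*cos(theta1+theta2)
x = 4.3665 + 5.2281
x = 9.5945


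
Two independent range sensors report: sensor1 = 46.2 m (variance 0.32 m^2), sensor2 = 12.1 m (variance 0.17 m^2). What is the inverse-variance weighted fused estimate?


w1 = (1/var1) / (1/var1 + 1/var2)
   = 3.125 / (3.125 + 5.8824) = 0.3469
w2 = 1 - w1 = 0.6531
fused = w1*s1 + w2*s2 = 16.0286 + 7.902
= 23.9306 m


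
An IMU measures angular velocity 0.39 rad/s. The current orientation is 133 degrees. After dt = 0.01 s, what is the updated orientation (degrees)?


delta_theta = w * dt = 0.39 * 0.01 = 0.0039 rad
= 0.2235 deg
theta_new = 133 + 0.2235 = 133.2235 deg


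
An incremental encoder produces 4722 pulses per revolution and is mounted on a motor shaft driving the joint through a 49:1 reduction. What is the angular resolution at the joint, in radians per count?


counts per rev = 4722
effective counts at joint = 4722 * 49 = 231378
resolution = 2*pi / 231378
= 2.7156e-05 rad/count


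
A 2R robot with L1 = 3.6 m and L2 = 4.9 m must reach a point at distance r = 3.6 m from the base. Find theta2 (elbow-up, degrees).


cos(theta2) = (r^2 - L1^2 - L2^2) / (2*L1*L2)
cos(theta2) = (12.96 - 12.96 - 24.01) / 35.28
cos(theta2) = -0.680556
theta2 = 132.8871 degrees


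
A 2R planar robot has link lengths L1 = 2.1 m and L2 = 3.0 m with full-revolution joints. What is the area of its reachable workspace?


r_max = L1 + L2 = 5.1 m
r_min = |L1 - L2| = 0.9 m
Area = pi*(r_max^2 - r_min^2)
= pi*(26.01 - 0.81)
= pi * 25.2
= 79.1681 m^2


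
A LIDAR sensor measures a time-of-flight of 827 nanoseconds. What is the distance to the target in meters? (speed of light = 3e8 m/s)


tof = 827 ns = 8.27e-07 s
dist = c * tof / 2
= 3e8 * 8.27e-07 / 2
= 124.05 m


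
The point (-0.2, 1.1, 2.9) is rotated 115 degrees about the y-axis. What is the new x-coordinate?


Rotation about y-axis: x' = x*cos(theta) + z*sin(theta)
= -0.2 * -0.4226 + 2.9 * 0.9063
= 2.7128


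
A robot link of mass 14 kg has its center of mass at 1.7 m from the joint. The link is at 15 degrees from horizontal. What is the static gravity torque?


tau = m*g*L*cos(angle)
= 14 * 9.81 * 1.7 * cos(15 deg)
= 14 * 9.81 * 1.7 * 0.9659
= 225.5224 Nm


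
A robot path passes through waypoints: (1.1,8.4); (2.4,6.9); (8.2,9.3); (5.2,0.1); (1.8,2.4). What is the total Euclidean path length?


Segment lengths:
  seg1 = sqrt((1.3)^2 + (-1.5)^2) = 1.9849
  seg2 = sqrt((5.8)^2 + (2.4)^2) = 6.2769
  seg3 = sqrt((-3.0)^2 + (-9.2)^2) = 9.6768
  seg4 = sqrt((-3.4)^2 + (2.3)^2) = 4.1049
Total = 22.0435


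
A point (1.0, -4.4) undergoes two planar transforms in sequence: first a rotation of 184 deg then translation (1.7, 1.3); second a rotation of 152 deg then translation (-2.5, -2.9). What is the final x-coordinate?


After transform 1:
x1 = cos(184)*1.0 - sin(184)*-4.4 + 1.7 = 0.3955
y1 = sin(184)*1.0 + cos(184)*-4.4 + 1.3 = 5.6195
After transform 2:
x2 = cos(152)*0.3955 - sin(152)*5.6195 + -2.5
= -5.4874


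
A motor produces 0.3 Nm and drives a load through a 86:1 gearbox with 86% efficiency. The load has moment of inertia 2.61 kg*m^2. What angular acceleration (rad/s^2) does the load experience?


tau_out = tau_motor * N * eta
= 0.3 * 86 * 0.86 = 22.188 Nm
alpha = tau_out / I = 22.188 / 2.61
= 8.5011 rad/s^2


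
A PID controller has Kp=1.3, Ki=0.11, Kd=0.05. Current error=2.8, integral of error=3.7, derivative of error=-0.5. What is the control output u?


u = Kp*e + Ki*int(e) + Kd*de/dt
= 1.3*2.8 + 0.11*3.7 + 0.05*(-0.5)
= 3.64 + 0.407 + -0.025
= 4.022


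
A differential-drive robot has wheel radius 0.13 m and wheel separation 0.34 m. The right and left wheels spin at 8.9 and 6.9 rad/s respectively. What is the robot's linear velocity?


vR = r*wR = 0.13*8.9 = 1.157 m/s
vL = r*wL = 0.13*6.9 = 0.897 m/s
v = (vR+vL)/2 = 1.027 m/s
omega = (vR-vL)/L = 0.7647 rad/s
linear velocity = 1.027 m/s


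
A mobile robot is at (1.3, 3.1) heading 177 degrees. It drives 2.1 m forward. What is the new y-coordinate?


y_new = y0 + d*sin(theta)
= 3.1 + 2.1*sin(177)
= 3.1 + 0.1099
= 3.2099


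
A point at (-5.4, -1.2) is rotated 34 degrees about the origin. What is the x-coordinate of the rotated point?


x' = x*cos(theta) - y*sin(theta)
cos(34 deg) = 0.829, sin(34 deg) = 0.5592
x' = -5.4 * 0.829 - -1.2 * 0.5592
= -4.4768 - -0.671
= -3.8058


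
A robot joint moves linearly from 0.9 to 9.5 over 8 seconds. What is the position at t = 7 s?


s = t/T = 7/8 = 0.875
p(t) = p0 + (pf-p0)*s
= 0.9 + (9.5 - 0.9) * 0.875
= 8.425


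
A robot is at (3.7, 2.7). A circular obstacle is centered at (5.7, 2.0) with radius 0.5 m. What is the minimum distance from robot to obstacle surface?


center_dist = sqrt((3.7-5.7)^2 + (2.7-2.0)^2)
= sqrt(4.0 + 0.49)
= 2.119
min_dist = center_dist - radius = 2.119 - 0.5 = 1.619 m


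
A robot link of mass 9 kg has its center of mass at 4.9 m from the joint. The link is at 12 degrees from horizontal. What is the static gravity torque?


tau = m*g*L*cos(angle)
= 9 * 9.81 * 4.9 * cos(12 deg)
= 9 * 9.81 * 4.9 * 0.9781
= 423.1672 Nm


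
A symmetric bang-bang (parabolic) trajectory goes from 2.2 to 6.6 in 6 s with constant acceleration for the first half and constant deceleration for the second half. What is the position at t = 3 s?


Symmetric rest-to-rest: each phase covers (pf-p0)/2 in time T/2. 0.5*a*(T/2)^2 = (pf-p0)/2 => a = 4*(pf-p0)/T^2
a = 4*(6.6-2.2)/6^2 = 0.4889
t = 3 is in the acceleration phase (t <= T/2).
p = p0 + 0.5*a*t^2 = 2.2 + 0.5*0.4889*3^2
= 4.4


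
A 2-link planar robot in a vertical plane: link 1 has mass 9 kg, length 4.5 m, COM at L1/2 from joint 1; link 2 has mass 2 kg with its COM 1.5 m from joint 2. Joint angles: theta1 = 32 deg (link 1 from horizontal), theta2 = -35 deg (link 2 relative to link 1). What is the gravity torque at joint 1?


Horizontal distance from joint 1 to link-1 COM:
  x_c1 = (L1/2)*cos(t1) = 2.25 * 0.848 = 1.9081 m
Horizontal distance from joint 1 to link-2 COM:
  x_c2 = L1*cos(t1) + Lc2*cos(t1+t2)
       = 4.5*0.848 + 1.5*0.9986 = 5.3142 m
tau1 = m1*g*x_c1 + m2*g*x_c2
     = 9*9.81*1.9081 + 2*9.81*5.3142
     = 168.4669 + 104.2638
     = 272.7307 Nm


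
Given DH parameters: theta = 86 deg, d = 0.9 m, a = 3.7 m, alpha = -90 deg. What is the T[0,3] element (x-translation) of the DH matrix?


T[0,3] = a * cos(theta)
= 3.7 * cos(86 deg)
= 3.7 * 0.0698
= 0.2581
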